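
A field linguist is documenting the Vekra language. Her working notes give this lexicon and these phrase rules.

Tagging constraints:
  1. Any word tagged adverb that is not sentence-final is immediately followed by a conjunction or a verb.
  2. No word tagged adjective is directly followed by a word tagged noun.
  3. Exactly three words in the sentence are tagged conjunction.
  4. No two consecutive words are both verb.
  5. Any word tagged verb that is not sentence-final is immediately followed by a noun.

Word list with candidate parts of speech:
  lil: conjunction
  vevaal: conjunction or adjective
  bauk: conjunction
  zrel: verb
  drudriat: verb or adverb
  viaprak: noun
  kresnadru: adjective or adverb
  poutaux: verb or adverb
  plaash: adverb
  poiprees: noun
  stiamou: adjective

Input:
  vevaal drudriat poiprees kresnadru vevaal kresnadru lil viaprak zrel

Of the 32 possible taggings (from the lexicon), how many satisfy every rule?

Candidates per position — 1:vevaal {conjunction,adjective}; 2:drudriat {verb,adverb}; 3:poiprees {noun}; 4:kresnadru {adjective,adverb}; 5:vevaal {conjunction,adjective}; 6:kresnadru {adjective,adverb}; 7:lil {conjunction}; 8:viaprak {noun}; 9:zrel {verb}.
There are 32 candidate sequences in total.
The sequences that satisfy every rule: conjunction verb noun adjective conjunction adjective conjunction noun verb; conjunction verb noun adjective conjunction adverb conjunction noun verb; conjunction verb noun adverb conjunction adjective conjunction noun verb; conjunction verb noun adverb conjunction adverb conjunction noun verb.
Count = 4.

4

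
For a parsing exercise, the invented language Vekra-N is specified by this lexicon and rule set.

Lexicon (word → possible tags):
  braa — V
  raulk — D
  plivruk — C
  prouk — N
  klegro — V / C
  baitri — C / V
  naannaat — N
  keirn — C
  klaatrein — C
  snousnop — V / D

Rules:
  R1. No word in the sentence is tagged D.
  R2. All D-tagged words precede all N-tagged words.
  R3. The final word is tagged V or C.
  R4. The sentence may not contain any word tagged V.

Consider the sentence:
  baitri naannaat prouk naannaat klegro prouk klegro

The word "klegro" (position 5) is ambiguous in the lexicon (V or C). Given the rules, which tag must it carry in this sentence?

C

Candidates per position — 1:baitri {C,V}; 2:naannaat {N}; 3:prouk {N}; 4:naannaat {N}; 5:klegro {V,C}; 6:prouk {N}; 7:klegro {V,C}.
At position 1, choosing V makes rule 4 impossible to satisfy; hence C.
At position 5, choosing V makes rule 4 impossible to satisfy; hence C.
At position 7, choosing V makes rule 4 impossible to satisfy; hence C.
The unique satisfying tagging is: C N N N C N C.
Check: rule 1 ok; rule 2 ok; rule 3 ok; rule 4 ok.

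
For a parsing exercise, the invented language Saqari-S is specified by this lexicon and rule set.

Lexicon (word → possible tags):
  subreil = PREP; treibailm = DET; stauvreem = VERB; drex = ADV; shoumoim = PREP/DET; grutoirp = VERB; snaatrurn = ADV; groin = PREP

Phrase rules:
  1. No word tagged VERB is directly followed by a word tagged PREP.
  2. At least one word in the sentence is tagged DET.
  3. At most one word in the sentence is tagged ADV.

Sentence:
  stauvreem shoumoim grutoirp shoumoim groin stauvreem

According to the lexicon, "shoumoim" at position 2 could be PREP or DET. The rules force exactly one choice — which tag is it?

DET

Candidates per position — 1:stauvreem {VERB}; 2:shoumoim {PREP,DET}; 3:grutoirp {VERB}; 4:shoumoim {PREP,DET}; 5:groin {PREP}; 6:stauvreem {VERB}.
Position 2: PREP is ruled out by rule 1; that leaves DET.
Position 4: PREP is ruled out by rule 1; that leaves DET.
The only consistent sequence is: VERB DET VERB DET PREP VERB.
Checking: rule 1 holds; rule 2 holds; rule 3 holds.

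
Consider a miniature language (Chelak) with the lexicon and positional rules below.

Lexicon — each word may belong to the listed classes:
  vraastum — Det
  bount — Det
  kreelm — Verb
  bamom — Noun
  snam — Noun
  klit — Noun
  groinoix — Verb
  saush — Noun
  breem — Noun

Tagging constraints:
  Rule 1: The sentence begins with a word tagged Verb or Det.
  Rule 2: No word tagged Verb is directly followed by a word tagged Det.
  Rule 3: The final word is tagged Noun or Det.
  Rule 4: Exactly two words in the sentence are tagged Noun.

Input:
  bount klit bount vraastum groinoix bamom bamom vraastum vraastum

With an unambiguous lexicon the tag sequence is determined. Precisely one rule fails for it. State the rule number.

4

Fixed tagging: Det Noun Det Det Verb Noun Noun Det Det.
Rule check: R1 ok, R2 ok, R3 ok, R4 fails.
Only rule 4 fails.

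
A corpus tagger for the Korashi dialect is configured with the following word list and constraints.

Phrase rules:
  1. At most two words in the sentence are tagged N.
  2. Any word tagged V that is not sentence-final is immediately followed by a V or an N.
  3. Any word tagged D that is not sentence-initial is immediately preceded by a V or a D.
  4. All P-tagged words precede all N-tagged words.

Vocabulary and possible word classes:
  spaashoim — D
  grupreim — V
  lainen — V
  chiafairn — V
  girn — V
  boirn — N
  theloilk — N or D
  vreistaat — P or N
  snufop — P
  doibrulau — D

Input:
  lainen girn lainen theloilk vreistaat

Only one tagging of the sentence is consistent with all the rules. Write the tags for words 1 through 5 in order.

Candidates per position — 1:lainen {V}; 2:girn {V}; 3:lainen {V}; 4:theloilk {N,D}; 5:vreistaat {P,N}.
Position 4: D is ruled out by rule 2; that leaves N.
Position 5: P is ruled out by rule 4; that leaves N.
That leaves exactly one tagging: V V V N N.
Checking: rule 1 holds; rule 2 holds; rule 3 holds; rule 4 holds.

V V V N N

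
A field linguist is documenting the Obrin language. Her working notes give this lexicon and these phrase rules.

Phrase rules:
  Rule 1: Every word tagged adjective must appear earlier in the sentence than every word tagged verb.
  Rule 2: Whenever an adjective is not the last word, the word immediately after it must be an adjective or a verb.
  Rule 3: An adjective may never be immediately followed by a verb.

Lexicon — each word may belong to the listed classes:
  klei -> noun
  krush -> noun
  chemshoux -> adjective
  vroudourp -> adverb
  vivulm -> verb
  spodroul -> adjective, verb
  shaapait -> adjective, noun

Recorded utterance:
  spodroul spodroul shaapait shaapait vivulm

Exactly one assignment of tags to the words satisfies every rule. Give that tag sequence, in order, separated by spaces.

Candidates per position — 1:spodroul {adjective,verb}; 2:spodroul {adjective,verb}; 3:shaapait {adjective,noun}; 4:shaapait {adjective,noun}; 5:vivulm {verb}.
Position 4: tagging it adjective would leave rule 3 unsatisfiable, so it must be noun.
Position 2: tagging it adjective would leave rule 2 unsatisfiable, so it must be verb.
Position 3: tagging it adjective would leave rule 1 unsatisfiable, so it must be noun.
Position 1: tagging it adjective would leave rule 3 unsatisfiable, so it must be verb.
The only consistent sequence is: verb verb noun noun verb.
Checking: rule 1 ok; rule 2 ok; rule 3 ok.

verb verb noun noun verb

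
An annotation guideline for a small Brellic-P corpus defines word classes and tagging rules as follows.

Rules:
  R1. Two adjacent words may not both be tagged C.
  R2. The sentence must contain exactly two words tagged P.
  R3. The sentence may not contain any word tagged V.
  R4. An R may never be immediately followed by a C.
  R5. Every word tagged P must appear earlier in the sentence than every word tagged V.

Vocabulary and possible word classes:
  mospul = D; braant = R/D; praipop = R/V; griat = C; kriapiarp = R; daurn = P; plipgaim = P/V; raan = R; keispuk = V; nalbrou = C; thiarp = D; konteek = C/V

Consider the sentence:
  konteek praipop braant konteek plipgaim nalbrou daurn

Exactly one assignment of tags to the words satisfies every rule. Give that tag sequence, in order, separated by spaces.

C R D C P C P

Candidates per position — 1:konteek {C,V}; 2:praipop {R,V}; 3:braant {R,D}; 4:konteek {C,V}; 5:plipgaim {P,V}; 6:nalbrou {C}; 7:daurn {P}.
Word 1 cannot be V — rule 3 would then fail for every completion. It is C.
Word 2 cannot be V — rule 3 would then fail for every completion. It is R.
Word 4 cannot be V — rule 3 would then fail for every completion. It is C.
Word 5 cannot be V — rule 2 would then fail for every completion. It is P.
Word 3 cannot be R — rule 4 would then fail for every completion. It is D.
The unique satisfying tagging is: C R D C P C P.
Rule-by-rule: rule 1 ok; rule 2 ok; rule 3 ok; rule 4 ok; rule 5 ok.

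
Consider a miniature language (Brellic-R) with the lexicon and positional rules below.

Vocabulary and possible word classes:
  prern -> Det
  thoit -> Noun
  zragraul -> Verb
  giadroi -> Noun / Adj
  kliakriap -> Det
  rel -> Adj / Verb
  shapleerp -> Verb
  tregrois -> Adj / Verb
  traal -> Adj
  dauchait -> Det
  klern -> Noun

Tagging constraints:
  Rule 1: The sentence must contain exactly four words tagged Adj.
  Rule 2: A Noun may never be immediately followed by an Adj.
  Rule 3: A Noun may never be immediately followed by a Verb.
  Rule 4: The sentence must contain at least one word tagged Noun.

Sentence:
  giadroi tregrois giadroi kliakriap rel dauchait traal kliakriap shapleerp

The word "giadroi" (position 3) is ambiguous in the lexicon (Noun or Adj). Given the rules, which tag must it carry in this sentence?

Candidates per position — 1:giadroi {Noun,Adj}; 2:tregrois {Adj,Verb}; 3:giadroi {Noun,Adj}; 4:kliakriap {Det}; 5:rel {Adj,Verb}; 6:dauchait {Det}; 7:traal {Adj}; 8:kliakriap {Det}; 9:shapleerp {Verb}.
Position 3: the remaining choice is settled jointly with positions 1, 2, 5 — only Noun at position 3 is part of a tagging that satisfies every rule.
That leaves exactly one tagging: Adj Adj Noun Det Adj Det Adj Det Verb.
Checking: rule 1 ✓; rule 2 ✓; rule 3 ✓; rule 4 ✓.

Noun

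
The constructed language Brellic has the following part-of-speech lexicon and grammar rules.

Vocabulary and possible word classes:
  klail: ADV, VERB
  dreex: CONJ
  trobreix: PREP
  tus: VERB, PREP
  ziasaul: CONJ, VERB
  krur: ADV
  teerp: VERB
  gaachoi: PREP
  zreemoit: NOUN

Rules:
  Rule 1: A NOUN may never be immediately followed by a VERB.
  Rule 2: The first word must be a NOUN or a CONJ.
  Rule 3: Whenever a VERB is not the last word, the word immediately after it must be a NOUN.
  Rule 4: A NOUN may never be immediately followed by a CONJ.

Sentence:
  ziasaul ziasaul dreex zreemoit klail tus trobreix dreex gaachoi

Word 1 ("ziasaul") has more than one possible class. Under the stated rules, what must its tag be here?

Candidates per position — 1:ziasaul {CONJ,VERB}; 2:ziasaul {CONJ,VERB}; 3:dreex {CONJ}; 4:zreemoit {NOUN}; 5:klail {ADV,VERB}; 6:tus {VERB,PREP}; 7:trobreix {PREP}; 8:dreex {CONJ}; 9:gaachoi {PREP}.
At position 1, choosing VERB makes rule 2 impossible to satisfy; hence CONJ.
At position 2, choosing VERB makes rule 3 impossible to satisfy; hence CONJ.
At position 5, choosing VERB makes rule 1 impossible to satisfy; hence ADV.
At position 6, choosing VERB makes rule 3 impossible to satisfy; hence PREP.
The only consistent sequence is: CONJ CONJ CONJ NOUN ADV PREP PREP CONJ PREP.
Rule-by-rule: rule 1 holds; rule 2 holds; rule 3 holds; rule 4 holds.

CONJ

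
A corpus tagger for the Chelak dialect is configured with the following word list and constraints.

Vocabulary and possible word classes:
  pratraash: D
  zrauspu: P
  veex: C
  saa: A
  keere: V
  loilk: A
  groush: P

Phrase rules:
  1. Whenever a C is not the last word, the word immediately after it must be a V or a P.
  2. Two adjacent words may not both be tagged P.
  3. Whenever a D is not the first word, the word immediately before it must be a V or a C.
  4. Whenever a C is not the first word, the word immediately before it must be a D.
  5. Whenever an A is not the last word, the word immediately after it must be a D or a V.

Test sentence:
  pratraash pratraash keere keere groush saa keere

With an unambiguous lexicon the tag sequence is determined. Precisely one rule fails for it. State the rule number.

3

Fixed tagging: D D V V P A V.
Applying the rules: R1 holds, R2 holds, R3 violated, R4 holds, R5 holds.
Only rule 3 fails.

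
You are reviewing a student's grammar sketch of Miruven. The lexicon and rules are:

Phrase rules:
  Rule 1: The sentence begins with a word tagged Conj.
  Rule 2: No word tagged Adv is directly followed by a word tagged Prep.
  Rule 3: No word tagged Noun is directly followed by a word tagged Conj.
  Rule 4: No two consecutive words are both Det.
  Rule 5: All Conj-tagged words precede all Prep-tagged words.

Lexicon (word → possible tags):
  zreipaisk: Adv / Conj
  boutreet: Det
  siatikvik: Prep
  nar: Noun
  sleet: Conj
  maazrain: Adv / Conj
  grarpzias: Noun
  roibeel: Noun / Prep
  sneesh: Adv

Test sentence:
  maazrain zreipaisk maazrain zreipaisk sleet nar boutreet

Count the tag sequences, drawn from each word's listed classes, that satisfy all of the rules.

Candidates per position — 1:maazrain {Adv,Conj}; 2:zreipaisk {Adv,Conj}; 3:maazrain {Adv,Conj}; 4:zreipaisk {Adv,Conj}; 5:sleet {Conj}; 6:nar {Noun}; 7:boutreet {Det}.
There are 16 candidate sequences in total.
Checking each against the rules leaves 8 sequences.
Count = 8.

8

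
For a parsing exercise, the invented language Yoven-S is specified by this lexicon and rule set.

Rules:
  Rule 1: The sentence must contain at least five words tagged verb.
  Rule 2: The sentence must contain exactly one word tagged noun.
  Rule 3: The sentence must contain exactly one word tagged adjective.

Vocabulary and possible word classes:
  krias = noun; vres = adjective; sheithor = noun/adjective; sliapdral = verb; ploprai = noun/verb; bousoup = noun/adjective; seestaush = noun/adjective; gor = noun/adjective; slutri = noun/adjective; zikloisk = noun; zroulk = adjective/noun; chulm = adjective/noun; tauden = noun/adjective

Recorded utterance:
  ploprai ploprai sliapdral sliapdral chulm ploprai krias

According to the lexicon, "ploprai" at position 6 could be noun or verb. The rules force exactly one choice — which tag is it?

Candidates per position — 1:ploprai {noun,verb}; 2:ploprai {noun,verb}; 3:sliapdral {verb}; 4:sliapdral {verb}; 5:chulm {adjective,noun}; 6:ploprai {noun,verb}; 7:krias {noun}.
Position 1: noun is ruled out by rule 1; that leaves verb.
Position 2: noun is ruled out by rule 1; that leaves verb.
Position 5: noun is ruled out by rule 2; that leaves adjective.
Position 6: noun is ruled out by rule 1; that leaves verb.
The unique satisfying tagging is: verb verb verb verb adjective verb noun.
Verifying each rule — rule 1 holds; rule 2 holds; rule 3 holds.

verb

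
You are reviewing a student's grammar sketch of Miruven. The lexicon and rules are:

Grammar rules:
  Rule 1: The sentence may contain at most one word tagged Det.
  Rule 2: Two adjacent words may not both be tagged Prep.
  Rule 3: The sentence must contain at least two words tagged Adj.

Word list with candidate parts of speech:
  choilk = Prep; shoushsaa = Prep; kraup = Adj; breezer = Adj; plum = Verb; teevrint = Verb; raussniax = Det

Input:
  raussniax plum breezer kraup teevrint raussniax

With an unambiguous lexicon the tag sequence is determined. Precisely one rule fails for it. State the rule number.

1

Fixed tagging: Det Verb Adj Adj Verb Det.
Rule check: R1 ✗, R2 ✓, R3 ✓.
Only rule 1 fails.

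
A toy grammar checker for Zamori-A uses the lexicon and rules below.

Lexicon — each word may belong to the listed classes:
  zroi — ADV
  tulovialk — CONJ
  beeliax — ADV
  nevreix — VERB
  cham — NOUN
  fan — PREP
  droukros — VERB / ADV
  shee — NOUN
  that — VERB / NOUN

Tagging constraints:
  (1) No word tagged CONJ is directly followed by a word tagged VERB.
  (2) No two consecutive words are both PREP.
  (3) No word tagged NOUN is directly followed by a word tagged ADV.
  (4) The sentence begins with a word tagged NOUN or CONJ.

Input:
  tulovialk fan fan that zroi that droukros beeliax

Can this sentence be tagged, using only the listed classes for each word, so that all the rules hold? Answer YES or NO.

Candidates per position — 1:tulovialk {CONJ}; 2:fan {PREP}; 3:fan {PREP}; 4:that {VERB,NOUN}; 5:zroi {ADV}; 6:that {VERB,NOUN}; 7:droukros {VERB,ADV}; 8:beeliax {ADV}.
Rule 2 cannot be satisfied by any choice of tags from the lexicon.
So there is no consistent tagging.

NO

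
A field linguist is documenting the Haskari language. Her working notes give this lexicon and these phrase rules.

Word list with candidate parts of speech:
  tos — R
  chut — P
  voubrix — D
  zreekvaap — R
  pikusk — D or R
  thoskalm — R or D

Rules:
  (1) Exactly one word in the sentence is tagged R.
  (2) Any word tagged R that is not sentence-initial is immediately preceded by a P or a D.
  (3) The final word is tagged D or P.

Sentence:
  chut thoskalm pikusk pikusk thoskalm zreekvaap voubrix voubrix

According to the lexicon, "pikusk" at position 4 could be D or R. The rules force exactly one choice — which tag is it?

D

Candidates per position — 1:chut {P}; 2:thoskalm {R,D}; 3:pikusk {D,R}; 4:pikusk {D,R}; 5:thoskalm {R,D}; 6:zreekvaap {R}; 7:voubrix {D}; 8:voubrix {D}.
At position 2, choosing R makes rule 1 impossible to satisfy; hence D.
At position 3, choosing R makes rule 1 impossible to satisfy; hence D.
At position 4, choosing R makes rule 1 impossible to satisfy; hence D.
At position 5, choosing R makes rule 1 impossible to satisfy; hence D.
So the tagging must be: P D D D D R D D.
Rule-by-rule: rule 1 holds; rule 2 holds; rule 3 holds.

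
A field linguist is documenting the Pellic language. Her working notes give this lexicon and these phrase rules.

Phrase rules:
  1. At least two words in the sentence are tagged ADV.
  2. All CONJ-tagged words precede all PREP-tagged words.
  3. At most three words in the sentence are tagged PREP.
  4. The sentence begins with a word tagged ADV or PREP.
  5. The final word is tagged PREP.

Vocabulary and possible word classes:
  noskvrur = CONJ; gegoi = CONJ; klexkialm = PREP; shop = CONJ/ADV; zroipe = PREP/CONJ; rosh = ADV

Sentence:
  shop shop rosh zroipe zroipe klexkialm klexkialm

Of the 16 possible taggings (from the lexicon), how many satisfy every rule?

4

Candidates per position — 1:shop {CONJ,ADV}; 2:shop {CONJ,ADV}; 3:rosh {ADV}; 4:zroipe {PREP,CONJ}; 5:zroipe {PREP,CONJ}; 6:klexkialm {PREP}; 7:klexkialm {PREP}.
There are 16 candidate sequences in total.
The sequences that satisfy every rule: ADV CONJ ADV CONJ PREP PREP PREP; ADV CONJ ADV CONJ CONJ PREP PREP; ADV ADV ADV CONJ PREP PREP PREP; ADV ADV ADV CONJ CONJ PREP PREP.
Count = 4.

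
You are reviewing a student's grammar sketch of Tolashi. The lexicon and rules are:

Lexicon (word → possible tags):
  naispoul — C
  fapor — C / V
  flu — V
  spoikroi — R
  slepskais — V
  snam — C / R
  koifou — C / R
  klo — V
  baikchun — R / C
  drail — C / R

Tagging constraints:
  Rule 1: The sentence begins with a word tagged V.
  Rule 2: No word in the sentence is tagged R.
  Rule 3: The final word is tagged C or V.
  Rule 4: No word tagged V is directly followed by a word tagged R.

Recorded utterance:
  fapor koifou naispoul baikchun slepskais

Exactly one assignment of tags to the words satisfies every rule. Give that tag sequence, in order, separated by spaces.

V C C C V

Candidates per position — 1:fapor {C,V}; 2:koifou {C,R}; 3:naispoul {C}; 4:baikchun {R,C}; 5:slepskais {V}.
Position 1: tagging it C would leave rule 1 unsatisfiable, so it must be V.
Position 2: tagging it R would leave rule 2 unsatisfiable, so it must be C.
Position 4: tagging it R would leave rule 2 unsatisfiable, so it must be C.
That leaves exactly one tagging: V C C C V.
Verifying each rule — rule 1 satisfied; rule 2 satisfied; rule 3 satisfied; rule 4 satisfied.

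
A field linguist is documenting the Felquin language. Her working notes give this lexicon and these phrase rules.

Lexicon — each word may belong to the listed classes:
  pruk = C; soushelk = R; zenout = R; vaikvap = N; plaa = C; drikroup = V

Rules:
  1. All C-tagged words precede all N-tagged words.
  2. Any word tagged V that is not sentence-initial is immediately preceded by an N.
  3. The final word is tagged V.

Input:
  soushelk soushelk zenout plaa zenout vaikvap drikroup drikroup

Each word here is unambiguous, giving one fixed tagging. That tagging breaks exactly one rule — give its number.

2

Fixed tagging: R R R C R N V V.
Applying the rules: R1 holds, R2 violated, R3 holds.
Only rule 2 fails.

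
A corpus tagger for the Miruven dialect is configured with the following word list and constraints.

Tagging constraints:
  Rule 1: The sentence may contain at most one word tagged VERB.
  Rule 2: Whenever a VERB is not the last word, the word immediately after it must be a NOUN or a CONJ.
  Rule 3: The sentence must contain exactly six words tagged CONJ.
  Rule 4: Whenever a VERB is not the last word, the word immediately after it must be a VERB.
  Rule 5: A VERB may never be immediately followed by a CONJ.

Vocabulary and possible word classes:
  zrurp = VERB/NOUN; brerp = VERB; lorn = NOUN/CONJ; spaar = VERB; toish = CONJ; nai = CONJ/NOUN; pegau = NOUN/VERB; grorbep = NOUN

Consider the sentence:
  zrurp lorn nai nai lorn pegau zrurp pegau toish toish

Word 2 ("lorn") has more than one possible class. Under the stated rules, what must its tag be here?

Candidates per position — 1:zrurp {VERB,NOUN}; 2:lorn {NOUN,CONJ}; 3:nai {CONJ,NOUN}; 4:nai {CONJ,NOUN}; 5:lorn {NOUN,CONJ}; 6:pegau {NOUN,VERB}; 7:zrurp {VERB,NOUN}; 8:pegau {NOUN,VERB}; 9:toish {CONJ}; 10:toish {CONJ}.
If word 1 were VERB, no tagging could satisfy rule 4; so word 1 is NOUN.
If word 2 were NOUN, no tagging could satisfy rule 3; so word 2 is CONJ.
If word 3 were NOUN, no tagging could satisfy rule 3; so word 3 is CONJ.
If word 4 were NOUN, no tagging could satisfy rule 3; so word 4 is CONJ.
If word 5 were NOUN, no tagging could satisfy rule 3; so word 5 is CONJ.
If word 6 were VERB, no tagging could satisfy rule 4; so word 6 is NOUN.
If word 7 were VERB, no tagging could satisfy rule 4; so word 7 is NOUN.
If word 8 were VERB, no tagging could satisfy rule 4; so word 8 is NOUN.
The unique satisfying tagging is: NOUN CONJ CONJ CONJ CONJ NOUN NOUN NOUN CONJ CONJ.
Rule-by-rule: rule 1 ok; rule 2 ok; rule 3 ok; rule 4 ok; rule 5 ok.

CONJ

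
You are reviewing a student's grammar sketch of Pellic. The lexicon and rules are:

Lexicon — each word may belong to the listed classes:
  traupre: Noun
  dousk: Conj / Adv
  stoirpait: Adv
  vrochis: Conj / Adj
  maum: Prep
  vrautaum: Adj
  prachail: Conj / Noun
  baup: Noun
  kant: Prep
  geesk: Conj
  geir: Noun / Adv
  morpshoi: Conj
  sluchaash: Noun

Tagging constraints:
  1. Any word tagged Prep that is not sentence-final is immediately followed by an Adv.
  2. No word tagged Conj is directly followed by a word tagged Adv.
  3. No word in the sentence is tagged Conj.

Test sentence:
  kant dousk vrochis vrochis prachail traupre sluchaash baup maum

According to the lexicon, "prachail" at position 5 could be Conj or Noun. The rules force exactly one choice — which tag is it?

Noun

Candidates per position — 1:kant {Prep}; 2:dousk {Conj,Adv}; 3:vrochis {Conj,Adj}; 4:vrochis {Conj,Adj}; 5:prachail {Conj,Noun}; 6:traupre {Noun}; 7:sluchaash {Noun}; 8:baup {Noun}; 9:maum {Prep}.
If word 2 were Conj, no tagging could satisfy rule 1; so word 2 is Adv.
If word 3 were Conj, no tagging could satisfy rule 3; so word 3 is Adj.
If word 4 were Conj, no tagging could satisfy rule 3; so word 4 is Adj.
If word 5 were Conj, no tagging could satisfy rule 3; so word 5 is Noun.
So the tagging must be: Prep Adv Adj Adj Noun Noun Noun Noun Prep.
Rule-by-rule: rule 1 holds; rule 2 holds; rule 3 holds.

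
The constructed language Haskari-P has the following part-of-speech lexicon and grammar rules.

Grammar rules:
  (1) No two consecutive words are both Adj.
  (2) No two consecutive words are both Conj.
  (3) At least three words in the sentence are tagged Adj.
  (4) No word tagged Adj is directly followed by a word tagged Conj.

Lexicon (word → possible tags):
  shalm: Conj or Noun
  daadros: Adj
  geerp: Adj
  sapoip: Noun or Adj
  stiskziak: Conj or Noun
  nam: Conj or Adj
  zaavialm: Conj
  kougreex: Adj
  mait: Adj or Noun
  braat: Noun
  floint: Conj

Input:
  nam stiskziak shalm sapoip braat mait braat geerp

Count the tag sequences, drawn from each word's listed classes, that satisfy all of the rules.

Candidates per position — 1:nam {Conj,Adj}; 2:stiskziak {Conj,Noun}; 3:shalm {Conj,Noun}; 4:sapoip {Noun,Adj}; 5:braat {Noun}; 6:mait {Adj,Noun}; 7:braat {Noun}; 8:geerp {Adj}.
There are 32 candidate sequences in total.
Checking each against the rules leaves 8 sequences.
Count = 8.

8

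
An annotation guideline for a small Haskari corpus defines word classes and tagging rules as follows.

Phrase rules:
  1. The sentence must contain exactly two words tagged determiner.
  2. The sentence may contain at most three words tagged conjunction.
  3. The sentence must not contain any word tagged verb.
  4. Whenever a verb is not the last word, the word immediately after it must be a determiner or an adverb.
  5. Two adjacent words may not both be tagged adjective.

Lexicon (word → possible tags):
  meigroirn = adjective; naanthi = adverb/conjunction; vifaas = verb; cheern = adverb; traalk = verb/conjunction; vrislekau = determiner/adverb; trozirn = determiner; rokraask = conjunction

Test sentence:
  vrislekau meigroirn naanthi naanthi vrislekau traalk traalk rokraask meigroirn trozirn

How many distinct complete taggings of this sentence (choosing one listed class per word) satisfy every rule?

Candidates per position — 1:vrislekau {determiner,adverb}; 2:meigroirn {adjective}; 3:naanthi {adverb,conjunction}; 4:naanthi {adverb,conjunction}; 5:vrislekau {determiner,adverb}; 6:traalk {verb,conjunction}; 7:traalk {verb,conjunction}; 8:rokraask {conjunction}; 9:meigroirn {adjective}; 10:trozirn {determiner}.
There are 64 candidate sequences in total.
The sequences that satisfy every rule: determiner adjective adverb adverb adverb conjunction conjunction conjunction adjective determiner; adverb adjective adverb adverb determiner conjunction conjunction conjunction adjective determiner.
Count = 2.

2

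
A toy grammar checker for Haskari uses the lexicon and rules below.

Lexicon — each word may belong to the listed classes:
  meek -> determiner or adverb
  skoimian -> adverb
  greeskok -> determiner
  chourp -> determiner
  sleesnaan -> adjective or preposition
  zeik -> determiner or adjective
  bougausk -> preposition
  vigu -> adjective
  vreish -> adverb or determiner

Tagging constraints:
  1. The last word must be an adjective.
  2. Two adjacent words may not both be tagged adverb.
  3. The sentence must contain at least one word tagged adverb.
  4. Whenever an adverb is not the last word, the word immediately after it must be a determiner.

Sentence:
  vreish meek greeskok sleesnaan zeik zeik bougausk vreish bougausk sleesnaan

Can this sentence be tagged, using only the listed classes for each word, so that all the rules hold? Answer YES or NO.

Candidates per position — 1:vreish {adverb,determiner}; 2:meek {determiner,adverb}; 3:greeskok {determiner}; 4:sleesnaan {adjective,preposition}; 5:zeik {determiner,adjective}; 6:zeik {determiner,adjective}; 7:bougausk {preposition}; 8:vreish {adverb,determiner}; 9:bougausk {preposition}; 10:sleesnaan {adjective,preposition}.
One satisfying assignment: adverb determiner determiner preposition determiner determiner preposition determiner preposition adjective.
Checking: rule 1 ok; rule 2 ok; rule 3 ok; rule 4 ok.

YES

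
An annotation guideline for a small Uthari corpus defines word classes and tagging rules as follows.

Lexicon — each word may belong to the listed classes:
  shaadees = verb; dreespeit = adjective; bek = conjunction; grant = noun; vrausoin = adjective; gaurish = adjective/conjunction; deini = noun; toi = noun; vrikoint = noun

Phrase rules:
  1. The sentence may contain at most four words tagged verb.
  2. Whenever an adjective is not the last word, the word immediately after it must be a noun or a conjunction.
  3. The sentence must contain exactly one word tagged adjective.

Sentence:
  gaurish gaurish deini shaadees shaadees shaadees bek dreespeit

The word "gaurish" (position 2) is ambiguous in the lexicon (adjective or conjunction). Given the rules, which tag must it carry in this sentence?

Candidates per position — 1:gaurish {adjective,conjunction}; 2:gaurish {adjective,conjunction}; 3:deini {noun}; 4:shaadees {verb}; 5:shaadees {verb}; 6:shaadees {verb}; 7:bek {conjunction}; 8:dreespeit {adjective}.
Word 1 cannot be adjective — rule 3 would then fail for every completion. It is conjunction.
Word 2 cannot be adjective — rule 3 would then fail for every completion. It is conjunction.
So the tagging must be: conjunction conjunction noun verb verb verb conjunction adjective.
Check: rule 1 satisfied; rule 2 satisfied; rule 3 satisfied.

conjunction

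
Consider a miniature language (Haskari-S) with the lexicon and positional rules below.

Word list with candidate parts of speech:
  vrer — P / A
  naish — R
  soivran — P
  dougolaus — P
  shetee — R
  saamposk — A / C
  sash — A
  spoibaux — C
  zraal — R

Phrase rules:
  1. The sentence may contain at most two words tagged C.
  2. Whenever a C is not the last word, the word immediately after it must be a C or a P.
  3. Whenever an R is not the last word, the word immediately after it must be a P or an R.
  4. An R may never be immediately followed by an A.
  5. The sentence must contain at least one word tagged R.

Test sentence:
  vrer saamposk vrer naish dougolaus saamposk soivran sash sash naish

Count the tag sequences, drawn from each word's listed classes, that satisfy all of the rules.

12

Candidates per position — 1:vrer {P,A}; 2:saamposk {A,C}; 3:vrer {P,A}; 4:naish {R}; 5:dougolaus {P}; 6:saamposk {A,C}; 7:soivran {P}; 8:sash {A}; 9:sash {A}; 10:naish {R}.
There are 16 candidate sequences in total.
Checking each against the rules leaves 12 sequences.
Count = 12.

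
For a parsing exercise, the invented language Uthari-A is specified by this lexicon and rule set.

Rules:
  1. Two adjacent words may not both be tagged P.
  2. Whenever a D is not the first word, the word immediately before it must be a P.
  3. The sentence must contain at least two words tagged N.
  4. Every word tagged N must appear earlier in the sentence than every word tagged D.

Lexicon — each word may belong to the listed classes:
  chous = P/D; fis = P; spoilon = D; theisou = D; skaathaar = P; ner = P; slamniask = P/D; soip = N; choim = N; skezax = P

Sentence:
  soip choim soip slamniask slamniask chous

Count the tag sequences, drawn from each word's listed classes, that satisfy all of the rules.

1

Candidates per position — 1:soip {N}; 2:choim {N}; 3:soip {N}; 4:slamniask {P,D}; 5:slamniask {P,D}; 6:chous {P,D}.
There are 8 candidate sequences in total.
The sequences that satisfy every rule: N N N P D P.
Count = 1.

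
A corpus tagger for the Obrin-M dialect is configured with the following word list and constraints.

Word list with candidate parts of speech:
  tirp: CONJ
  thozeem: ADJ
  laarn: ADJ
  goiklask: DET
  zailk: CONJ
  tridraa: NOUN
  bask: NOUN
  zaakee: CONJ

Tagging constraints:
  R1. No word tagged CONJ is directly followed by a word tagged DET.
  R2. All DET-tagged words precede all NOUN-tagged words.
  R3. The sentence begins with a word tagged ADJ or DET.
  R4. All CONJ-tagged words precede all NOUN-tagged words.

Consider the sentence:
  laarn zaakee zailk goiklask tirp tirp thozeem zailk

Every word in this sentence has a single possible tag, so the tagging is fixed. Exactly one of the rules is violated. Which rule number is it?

Fixed tagging: ADJ CONJ CONJ DET CONJ CONJ ADJ CONJ.
Checking each rule: R1 ✗, R2 ✓, R3 ✓, R4 ✓.
Only rule 1 fails.

1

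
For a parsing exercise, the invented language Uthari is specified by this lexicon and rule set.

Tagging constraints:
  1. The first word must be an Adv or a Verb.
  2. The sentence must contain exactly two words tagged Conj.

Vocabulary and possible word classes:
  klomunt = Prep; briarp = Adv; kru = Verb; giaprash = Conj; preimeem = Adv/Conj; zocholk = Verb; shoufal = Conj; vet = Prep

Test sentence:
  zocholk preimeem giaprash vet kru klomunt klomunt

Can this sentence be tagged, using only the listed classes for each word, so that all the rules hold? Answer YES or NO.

Candidates per position — 1:zocholk {Verb}; 2:preimeem {Adv,Conj}; 3:giaprash {Conj}; 4:vet {Prep}; 5:kru {Verb}; 6:klomunt {Prep}; 7:klomunt {Prep}.
One satisfying assignment: Verb Conj Conj Prep Verb Prep Prep.
Verifying each rule — rule 1 ok; rule 2 ok.

YES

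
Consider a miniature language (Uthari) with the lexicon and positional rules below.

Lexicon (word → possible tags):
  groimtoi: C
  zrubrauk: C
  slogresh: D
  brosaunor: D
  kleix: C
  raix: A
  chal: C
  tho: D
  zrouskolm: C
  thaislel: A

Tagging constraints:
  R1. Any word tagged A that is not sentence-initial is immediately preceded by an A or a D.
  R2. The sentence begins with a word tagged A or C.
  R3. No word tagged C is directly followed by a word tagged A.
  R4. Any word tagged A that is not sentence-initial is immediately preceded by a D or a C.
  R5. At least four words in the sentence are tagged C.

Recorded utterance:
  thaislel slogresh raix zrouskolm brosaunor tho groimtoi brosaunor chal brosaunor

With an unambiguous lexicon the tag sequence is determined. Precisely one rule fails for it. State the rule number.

5

Fixed tagging: A D A C D D C D C D.
Rule check: R1 holds, R2 holds, R3 holds, R4 holds, R5 violated.
Only rule 5 fails.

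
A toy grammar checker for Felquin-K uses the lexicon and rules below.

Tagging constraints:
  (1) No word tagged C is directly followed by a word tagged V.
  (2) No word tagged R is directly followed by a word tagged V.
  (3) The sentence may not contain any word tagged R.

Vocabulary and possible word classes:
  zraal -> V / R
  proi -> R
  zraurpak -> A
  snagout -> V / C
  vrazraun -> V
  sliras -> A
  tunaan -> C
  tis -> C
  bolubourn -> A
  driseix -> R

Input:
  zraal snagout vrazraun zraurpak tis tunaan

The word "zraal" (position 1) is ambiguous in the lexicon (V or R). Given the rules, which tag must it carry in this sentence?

Candidates per position — 1:zraal {V,R}; 2:snagout {V,C}; 3:vrazraun {V}; 4:zraurpak {A}; 5:tis {C}; 6:tunaan {C}.
Position 1: tagging it R would leave rule 3 unsatisfiable, so it must be V.
Position 2: tagging it C would leave rule 1 unsatisfiable, so it must be V.
That leaves exactly one tagging: V V V A C C.
Verifying each rule — rule 1 satisfied; rule 2 satisfied; rule 3 satisfied.

V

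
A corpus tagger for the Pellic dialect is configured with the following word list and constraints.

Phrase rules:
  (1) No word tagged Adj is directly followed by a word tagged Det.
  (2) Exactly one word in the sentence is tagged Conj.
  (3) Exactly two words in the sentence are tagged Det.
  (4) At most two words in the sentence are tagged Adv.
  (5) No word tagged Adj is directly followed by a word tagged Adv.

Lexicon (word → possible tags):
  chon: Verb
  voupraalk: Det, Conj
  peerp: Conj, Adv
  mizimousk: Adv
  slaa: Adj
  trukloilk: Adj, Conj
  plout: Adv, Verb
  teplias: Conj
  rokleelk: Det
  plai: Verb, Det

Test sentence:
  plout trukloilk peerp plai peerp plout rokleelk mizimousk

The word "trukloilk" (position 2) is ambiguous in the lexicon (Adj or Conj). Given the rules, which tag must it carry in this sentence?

Candidates per position — 1:plout {Adv,Verb}; 2:trukloilk {Adj,Conj}; 3:peerp {Conj,Adv}; 4:plai {Verb,Det}; 5:peerp {Conj,Adv}; 6:plout {Adv,Verb}; 7:rokleelk {Det}; 8:mizimousk {Adv}.
If word 4 were Verb, no tagging could satisfy rule 3; so word 4 is Det.
Position 2: the remaining choice is settled jointly with positions 1, 3, 5, 6 — only Adj at position 2 is part of a tagging that satisfies every rule.
The only consistent sequence is: Verb Adj Conj Det Adv Verb Det Adv.
Check: rule 1 satisfied; rule 2 satisfied; rule 3 satisfied; rule 4 satisfied; rule 5 satisfied.

Adj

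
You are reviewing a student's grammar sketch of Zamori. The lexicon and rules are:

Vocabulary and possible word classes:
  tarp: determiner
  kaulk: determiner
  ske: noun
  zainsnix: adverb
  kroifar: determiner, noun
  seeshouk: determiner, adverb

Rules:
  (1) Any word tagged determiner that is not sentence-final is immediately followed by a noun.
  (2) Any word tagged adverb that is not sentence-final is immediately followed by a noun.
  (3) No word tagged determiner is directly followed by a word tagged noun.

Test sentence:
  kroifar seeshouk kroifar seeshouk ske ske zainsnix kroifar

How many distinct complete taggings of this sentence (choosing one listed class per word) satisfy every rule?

1

Candidates per position — 1:kroifar {determiner,noun}; 2:seeshouk {determiner,adverb}; 3:kroifar {determiner,noun}; 4:seeshouk {determiner,adverb}; 5:ske {noun}; 6:ske {noun}; 7:zainsnix {adverb}; 8:kroifar {determiner,noun}.
There are 32 candidate sequences in total.
The sequences that satisfy every rule: noun adverb noun adverb noun noun adverb noun.
Count = 1.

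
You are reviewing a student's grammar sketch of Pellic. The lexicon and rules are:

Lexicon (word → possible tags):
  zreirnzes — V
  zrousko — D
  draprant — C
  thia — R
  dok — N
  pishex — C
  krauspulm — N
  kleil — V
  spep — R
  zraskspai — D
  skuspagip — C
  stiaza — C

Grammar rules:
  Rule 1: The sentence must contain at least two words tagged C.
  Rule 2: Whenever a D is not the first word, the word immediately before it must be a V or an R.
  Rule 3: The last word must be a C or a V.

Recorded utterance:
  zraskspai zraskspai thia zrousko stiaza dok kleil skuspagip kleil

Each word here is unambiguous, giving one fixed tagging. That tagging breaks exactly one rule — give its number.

2

Fixed tagging: D D R D C N V C V.
Checking each rule: R1 ✓, R2 ✗, R3 ✓.
Only rule 2 fails.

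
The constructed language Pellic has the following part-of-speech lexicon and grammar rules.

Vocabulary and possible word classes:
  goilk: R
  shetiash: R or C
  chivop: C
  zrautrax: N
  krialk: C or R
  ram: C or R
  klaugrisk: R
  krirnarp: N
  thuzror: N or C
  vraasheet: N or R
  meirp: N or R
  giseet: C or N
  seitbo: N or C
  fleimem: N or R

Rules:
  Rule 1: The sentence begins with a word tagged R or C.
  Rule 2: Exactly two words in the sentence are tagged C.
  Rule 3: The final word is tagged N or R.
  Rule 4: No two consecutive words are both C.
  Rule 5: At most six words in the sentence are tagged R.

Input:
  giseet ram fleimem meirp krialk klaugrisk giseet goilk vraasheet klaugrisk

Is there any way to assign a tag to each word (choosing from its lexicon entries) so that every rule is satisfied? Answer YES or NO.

Candidates per position — 1:giseet {C,N}; 2:ram {C,R}; 3:fleimem {N,R}; 4:meirp {N,R}; 5:krialk {C,R}; 6:klaugrisk {R}; 7:giseet {C,N}; 8:goilk {R}; 9:vraasheet {N,R}; 10:klaugrisk {R}.
One satisfying assignment: C R R R C R N R N R.
Rule-by-rule: rule 1 satisfied; rule 2 satisfied; rule 3 satisfied; rule 4 satisfied; rule 5 satisfied.

YES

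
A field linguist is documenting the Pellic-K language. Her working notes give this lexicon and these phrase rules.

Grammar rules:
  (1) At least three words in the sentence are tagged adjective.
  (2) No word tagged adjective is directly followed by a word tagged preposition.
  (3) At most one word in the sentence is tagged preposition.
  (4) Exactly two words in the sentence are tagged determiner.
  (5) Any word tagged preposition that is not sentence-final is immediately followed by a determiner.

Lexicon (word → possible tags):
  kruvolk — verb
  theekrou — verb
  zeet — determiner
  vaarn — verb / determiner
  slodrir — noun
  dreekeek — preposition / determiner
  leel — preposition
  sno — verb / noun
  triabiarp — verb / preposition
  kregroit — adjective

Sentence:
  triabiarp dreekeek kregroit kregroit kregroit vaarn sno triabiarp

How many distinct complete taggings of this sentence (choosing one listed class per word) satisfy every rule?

6

Candidates per position — 1:triabiarp {verb,preposition}; 2:dreekeek {preposition,determiner}; 3:kregroit {adjective}; 4:kregroit {adjective}; 5:kregroit {adjective}; 6:vaarn {verb,determiner}; 7:sno {verb,noun}; 8:triabiarp {verb,preposition}.
There are 32 candidate sequences in total.
Checking each against the rules leaves 6 sequences.
Count = 6.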